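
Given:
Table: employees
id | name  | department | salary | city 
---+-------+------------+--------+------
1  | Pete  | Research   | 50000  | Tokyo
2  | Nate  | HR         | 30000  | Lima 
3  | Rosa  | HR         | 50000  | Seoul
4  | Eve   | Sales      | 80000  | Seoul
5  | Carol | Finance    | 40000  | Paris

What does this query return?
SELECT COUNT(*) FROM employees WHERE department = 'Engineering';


Counting rows where department = 'Engineering'


0


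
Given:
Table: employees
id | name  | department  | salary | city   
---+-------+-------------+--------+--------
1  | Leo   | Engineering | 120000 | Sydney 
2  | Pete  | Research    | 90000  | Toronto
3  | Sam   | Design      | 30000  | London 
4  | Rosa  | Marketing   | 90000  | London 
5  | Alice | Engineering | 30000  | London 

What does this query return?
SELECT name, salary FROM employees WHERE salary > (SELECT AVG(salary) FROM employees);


Subquery: AVG(salary) = 72000.0
Filtering: salary > 72000.0
  Leo (120000) -> MATCH
  Pete (90000) -> MATCH
  Rosa (90000) -> MATCH


3 rows:
Leo, 120000
Pete, 90000
Rosa, 90000


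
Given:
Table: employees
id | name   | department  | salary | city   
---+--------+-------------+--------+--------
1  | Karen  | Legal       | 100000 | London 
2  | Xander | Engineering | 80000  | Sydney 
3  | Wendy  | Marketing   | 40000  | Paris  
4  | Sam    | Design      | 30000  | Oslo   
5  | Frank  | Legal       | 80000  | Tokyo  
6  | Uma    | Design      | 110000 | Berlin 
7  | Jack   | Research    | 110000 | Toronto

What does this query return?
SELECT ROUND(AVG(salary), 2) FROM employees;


SUM(salary) = 550000
COUNT = 7
ROUND(AVG, 2) = ROUND(550000 / 7, 2) = 78571.43

78571.43


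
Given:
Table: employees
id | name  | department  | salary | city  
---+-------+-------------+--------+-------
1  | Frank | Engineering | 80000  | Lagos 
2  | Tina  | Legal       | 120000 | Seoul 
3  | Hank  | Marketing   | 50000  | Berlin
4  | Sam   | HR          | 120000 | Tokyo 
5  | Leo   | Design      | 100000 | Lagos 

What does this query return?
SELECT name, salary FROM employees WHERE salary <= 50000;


Filtering: salary <= 50000
Matching: 1 rows

1 rows:
Hank, 50000


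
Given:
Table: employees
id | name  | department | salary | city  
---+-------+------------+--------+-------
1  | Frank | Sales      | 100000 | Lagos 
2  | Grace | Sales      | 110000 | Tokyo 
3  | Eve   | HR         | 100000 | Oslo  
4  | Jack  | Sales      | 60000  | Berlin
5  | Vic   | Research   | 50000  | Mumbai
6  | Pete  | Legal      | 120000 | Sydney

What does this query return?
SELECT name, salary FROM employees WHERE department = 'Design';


Filtering: department = 'Design'
Matching rows: 0

Empty result set (0 rows)


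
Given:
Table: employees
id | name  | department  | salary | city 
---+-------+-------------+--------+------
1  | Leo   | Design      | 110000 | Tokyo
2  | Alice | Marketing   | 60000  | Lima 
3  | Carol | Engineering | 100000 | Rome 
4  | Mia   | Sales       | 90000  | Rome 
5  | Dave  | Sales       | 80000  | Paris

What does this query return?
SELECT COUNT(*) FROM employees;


COUNT(*) counts all rows

5


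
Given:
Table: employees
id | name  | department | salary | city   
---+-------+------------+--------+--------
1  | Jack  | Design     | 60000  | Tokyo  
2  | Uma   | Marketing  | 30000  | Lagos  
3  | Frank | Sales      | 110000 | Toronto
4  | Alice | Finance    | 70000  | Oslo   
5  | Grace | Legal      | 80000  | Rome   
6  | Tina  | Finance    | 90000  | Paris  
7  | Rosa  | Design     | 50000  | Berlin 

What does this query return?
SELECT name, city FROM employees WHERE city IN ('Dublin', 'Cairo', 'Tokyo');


Filtering: city IN ('Dublin', 'Cairo', 'Tokyo')
Matching: 1 rows

1 rows:
Jack, Tokyo


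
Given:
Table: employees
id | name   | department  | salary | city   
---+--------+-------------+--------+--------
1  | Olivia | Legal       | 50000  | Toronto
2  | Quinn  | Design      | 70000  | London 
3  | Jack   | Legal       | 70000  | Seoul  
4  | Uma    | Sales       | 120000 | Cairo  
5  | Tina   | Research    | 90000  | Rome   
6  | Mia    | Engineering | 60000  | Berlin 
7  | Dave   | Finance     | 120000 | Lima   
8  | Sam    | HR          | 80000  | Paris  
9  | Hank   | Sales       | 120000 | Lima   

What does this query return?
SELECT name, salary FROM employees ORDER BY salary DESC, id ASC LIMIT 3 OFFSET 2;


Sort by salary DESC (id ASC tiebreak), then skip 2 and take 3
Rows 3 through 5

3 rows:
Hank, 120000
Tina, 90000
Sam, 80000


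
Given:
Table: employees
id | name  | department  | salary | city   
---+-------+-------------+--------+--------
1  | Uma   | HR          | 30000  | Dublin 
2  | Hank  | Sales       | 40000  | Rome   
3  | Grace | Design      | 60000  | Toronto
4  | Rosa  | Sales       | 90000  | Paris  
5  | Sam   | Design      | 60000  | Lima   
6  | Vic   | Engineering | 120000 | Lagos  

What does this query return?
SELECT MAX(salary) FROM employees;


Salaries: 30000, 40000, 60000, 90000, 60000, 120000
MAX = 120000

120000


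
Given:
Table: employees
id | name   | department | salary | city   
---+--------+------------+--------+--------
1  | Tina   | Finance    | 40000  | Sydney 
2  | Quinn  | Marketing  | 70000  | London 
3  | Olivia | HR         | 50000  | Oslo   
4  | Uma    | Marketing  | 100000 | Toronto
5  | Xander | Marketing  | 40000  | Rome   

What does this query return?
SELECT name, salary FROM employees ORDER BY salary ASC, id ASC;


Sorting by salary ASC, then id ASC for ties

5 rows:
Tina, 40000
Xander, 40000
Olivia, 50000
Quinn, 70000
Uma, 100000


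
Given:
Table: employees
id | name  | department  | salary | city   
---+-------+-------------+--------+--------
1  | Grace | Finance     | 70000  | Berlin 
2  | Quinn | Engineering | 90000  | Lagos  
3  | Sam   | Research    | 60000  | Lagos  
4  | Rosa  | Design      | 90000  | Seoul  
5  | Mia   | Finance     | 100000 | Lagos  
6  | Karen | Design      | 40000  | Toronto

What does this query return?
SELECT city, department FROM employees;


Projecting columns: city, department

6 rows:
Berlin, Finance
Lagos, Engineering
Lagos, Research
Seoul, Design
Lagos, Finance
Toronto, Design


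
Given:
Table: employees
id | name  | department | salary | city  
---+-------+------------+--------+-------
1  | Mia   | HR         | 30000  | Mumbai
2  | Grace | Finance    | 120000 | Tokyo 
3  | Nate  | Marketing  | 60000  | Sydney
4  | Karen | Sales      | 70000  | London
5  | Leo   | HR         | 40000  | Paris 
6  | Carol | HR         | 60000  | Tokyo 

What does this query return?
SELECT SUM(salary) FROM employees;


SUM(salary) = 30000 + 120000 + 60000 + 70000 + 40000 + 60000 = 380000

380000


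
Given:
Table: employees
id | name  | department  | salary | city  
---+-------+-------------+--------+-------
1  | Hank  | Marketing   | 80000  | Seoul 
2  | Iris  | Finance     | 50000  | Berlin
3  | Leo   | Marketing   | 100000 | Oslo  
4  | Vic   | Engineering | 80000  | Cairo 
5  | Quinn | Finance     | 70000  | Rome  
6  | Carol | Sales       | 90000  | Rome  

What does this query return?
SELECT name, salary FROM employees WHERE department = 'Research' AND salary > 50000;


Filtering: department = 'Research' AND salary > 50000
Matching: 0 rows

Empty result set (0 rows)


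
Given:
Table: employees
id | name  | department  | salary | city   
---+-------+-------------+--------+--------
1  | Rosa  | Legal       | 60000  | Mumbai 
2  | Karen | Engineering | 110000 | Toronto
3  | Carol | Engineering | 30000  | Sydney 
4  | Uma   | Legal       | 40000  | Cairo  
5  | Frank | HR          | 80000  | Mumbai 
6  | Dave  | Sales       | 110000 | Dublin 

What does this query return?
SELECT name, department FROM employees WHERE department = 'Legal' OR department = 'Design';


Filtering: department = 'Legal' OR 'Design'
Matching: 2 rows

2 rows:
Rosa, Legal
Uma, Legal


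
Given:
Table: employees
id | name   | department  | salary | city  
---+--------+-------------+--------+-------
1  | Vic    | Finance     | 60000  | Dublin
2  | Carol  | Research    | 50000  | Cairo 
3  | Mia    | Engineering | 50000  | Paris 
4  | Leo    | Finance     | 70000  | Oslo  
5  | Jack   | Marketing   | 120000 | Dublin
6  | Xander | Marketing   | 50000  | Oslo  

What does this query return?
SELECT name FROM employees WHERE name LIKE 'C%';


LIKE 'C%' matches names starting with 'C'
Matching: 1

1 rows:
Carol


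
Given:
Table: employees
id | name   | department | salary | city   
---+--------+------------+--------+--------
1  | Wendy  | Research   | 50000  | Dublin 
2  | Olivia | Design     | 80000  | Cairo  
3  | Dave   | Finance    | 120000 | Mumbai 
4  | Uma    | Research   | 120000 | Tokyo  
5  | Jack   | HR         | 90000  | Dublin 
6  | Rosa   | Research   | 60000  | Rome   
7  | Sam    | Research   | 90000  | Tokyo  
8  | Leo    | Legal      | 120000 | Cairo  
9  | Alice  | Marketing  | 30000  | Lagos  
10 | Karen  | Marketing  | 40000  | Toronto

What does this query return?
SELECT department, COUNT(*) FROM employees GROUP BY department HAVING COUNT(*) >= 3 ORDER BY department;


Groups with count >= 3:
  Research: 4 -> PASS
  Design: 1 -> filtered out
  Finance: 1 -> filtered out
  HR: 1 -> filtered out
  Legal: 1 -> filtered out
  Marketing: 2 -> filtered out


1 groups:
Research, 4


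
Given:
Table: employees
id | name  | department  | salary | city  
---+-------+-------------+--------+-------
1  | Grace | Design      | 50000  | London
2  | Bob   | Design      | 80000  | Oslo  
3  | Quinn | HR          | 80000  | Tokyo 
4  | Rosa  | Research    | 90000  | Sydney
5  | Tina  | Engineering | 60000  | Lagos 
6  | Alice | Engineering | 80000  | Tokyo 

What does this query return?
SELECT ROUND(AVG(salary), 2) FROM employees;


SUM(salary) = 440000
COUNT = 6
ROUND(AVG, 2) = ROUND(440000 / 6, 2) = 73333.33

73333.33


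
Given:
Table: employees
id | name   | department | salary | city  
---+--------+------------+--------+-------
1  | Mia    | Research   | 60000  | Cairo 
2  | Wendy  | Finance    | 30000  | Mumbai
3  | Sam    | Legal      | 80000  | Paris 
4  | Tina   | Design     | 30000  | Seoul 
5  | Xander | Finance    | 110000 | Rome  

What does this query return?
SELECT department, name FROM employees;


Projecting columns: department, name

5 rows:
Research, Mia
Finance, Wendy
Legal, Sam
Design, Tina
Finance, Xander


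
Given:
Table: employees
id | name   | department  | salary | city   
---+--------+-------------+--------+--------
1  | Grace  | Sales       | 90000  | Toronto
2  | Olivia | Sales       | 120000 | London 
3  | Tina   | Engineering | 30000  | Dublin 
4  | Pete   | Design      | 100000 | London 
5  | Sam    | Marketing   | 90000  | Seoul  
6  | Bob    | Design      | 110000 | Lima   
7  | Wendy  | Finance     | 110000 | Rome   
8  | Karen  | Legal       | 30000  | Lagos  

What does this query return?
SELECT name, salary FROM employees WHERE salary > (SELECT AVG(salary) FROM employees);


Subquery: AVG(salary) = 85000.0
Filtering: salary > 85000.0
  Grace (90000) -> MATCH
  Olivia (120000) -> MATCH
  Pete (100000) -> MATCH
  Sam (90000) -> MATCH
  Bob (110000) -> MATCH
  Wendy (110000) -> MATCH


6 rows:
Grace, 90000
Olivia, 120000
Pete, 100000
Sam, 90000
Bob, 110000
Wendy, 110000


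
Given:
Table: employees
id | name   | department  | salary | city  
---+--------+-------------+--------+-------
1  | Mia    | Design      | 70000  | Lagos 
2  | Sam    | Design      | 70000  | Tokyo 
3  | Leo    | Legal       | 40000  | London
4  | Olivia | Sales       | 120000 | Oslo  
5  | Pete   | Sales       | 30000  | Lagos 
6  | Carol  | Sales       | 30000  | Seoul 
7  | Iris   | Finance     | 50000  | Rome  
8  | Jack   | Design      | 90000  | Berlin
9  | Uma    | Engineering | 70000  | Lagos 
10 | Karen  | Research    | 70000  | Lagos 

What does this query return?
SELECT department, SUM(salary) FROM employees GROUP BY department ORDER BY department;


Summing salary within each department:
  Design: 70000 + 70000 + 90000 = 230000
  Engineering: 70000 = 70000
  Finance: 50000 = 50000
  Legal: 40000 = 40000
  Research: 70000 = 70000
  Sales: 120000 + 30000 + 30000 = 180000


6 groups:
Design, 230000
Engineering, 70000
Finance, 50000
Legal, 40000
Research, 70000
Sales, 180000


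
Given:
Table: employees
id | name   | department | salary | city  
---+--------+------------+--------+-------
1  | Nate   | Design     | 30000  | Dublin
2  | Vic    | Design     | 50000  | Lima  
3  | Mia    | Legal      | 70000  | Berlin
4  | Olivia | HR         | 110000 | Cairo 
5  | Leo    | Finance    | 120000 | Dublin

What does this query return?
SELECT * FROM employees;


SELECT * returns all 5 rows with all columns

5 rows:
1, Nate, Design, 30000, Dublin
2, Vic, Design, 50000, Lima
3, Mia, Legal, 70000, Berlin
4, Olivia, HR, 110000, Cairo
5, Leo, Finance, 120000, Dublin


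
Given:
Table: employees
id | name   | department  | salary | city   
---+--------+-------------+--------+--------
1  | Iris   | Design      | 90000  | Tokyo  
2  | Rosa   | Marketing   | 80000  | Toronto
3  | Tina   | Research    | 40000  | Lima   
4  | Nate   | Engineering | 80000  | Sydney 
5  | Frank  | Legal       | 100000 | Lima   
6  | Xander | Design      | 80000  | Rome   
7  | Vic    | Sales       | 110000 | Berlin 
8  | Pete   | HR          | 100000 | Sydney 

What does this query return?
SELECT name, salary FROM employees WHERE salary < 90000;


Filtering: salary < 90000
Matching: 4 rows

4 rows:
Rosa, 80000
Tina, 40000
Nate, 80000
Xander, 80000


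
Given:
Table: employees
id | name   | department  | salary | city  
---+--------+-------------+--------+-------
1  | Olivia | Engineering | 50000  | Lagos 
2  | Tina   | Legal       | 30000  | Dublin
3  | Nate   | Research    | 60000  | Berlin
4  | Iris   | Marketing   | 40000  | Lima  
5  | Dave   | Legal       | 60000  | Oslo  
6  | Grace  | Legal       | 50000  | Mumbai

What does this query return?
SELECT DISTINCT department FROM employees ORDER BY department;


All 'department' values (row order): Engineering, Legal, Research, Marketing, Legal, Legal
Removing duplicates leaves 4 unique value(s).

4 values:
Engineering
Legal
Marketing
Research


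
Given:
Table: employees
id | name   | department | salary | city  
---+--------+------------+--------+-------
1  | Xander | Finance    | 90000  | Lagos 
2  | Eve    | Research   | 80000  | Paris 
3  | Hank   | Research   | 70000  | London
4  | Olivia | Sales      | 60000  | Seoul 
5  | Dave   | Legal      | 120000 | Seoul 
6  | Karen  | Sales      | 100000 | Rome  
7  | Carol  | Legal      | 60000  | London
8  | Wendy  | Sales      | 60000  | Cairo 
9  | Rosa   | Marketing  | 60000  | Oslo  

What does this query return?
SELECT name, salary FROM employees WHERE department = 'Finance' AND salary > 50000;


Filtering: department = 'Finance' AND salary > 50000
Matching: 1 rows

1 rows:
Xander, 90000


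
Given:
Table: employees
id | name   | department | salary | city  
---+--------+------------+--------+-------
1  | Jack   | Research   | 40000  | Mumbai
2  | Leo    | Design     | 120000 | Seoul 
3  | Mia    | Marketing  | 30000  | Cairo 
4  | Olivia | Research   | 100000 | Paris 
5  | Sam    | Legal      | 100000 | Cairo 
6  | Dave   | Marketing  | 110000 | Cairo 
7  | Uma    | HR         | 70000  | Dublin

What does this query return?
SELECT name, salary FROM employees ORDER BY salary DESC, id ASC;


Sorting by salary DESC, then id ASC for ties

7 rows:
Leo, 120000
Dave, 110000
Olivia, 100000
Sam, 100000
Uma, 70000
Jack, 40000
Mia, 30000


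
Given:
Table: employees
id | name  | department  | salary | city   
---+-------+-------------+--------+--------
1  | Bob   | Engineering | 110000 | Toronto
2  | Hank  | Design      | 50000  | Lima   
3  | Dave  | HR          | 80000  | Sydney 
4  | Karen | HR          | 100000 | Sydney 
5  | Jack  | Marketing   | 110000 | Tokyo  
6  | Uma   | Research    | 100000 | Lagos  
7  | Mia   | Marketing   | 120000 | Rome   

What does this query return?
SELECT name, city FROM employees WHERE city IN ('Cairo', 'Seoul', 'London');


Filtering: city IN ('Cairo', 'Seoul', 'London')
Matching: 0 rows

Empty result set (0 rows)


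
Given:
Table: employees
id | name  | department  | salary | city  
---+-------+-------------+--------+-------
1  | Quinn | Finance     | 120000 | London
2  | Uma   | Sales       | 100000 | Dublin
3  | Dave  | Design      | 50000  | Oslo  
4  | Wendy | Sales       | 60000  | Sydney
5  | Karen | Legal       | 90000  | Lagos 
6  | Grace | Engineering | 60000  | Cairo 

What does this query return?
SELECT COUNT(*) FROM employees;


COUNT(*) counts all rows

6


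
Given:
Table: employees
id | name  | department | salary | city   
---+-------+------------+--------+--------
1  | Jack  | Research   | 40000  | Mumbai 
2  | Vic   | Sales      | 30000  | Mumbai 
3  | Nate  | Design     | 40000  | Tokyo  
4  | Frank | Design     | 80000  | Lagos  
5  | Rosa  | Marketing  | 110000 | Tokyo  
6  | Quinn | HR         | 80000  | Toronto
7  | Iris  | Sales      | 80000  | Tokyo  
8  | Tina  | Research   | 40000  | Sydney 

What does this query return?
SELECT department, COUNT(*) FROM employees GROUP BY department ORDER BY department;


Assigning each row to its department group:
  Jack -> Research
  Vic -> Sales
  Nate -> Design
  Frank -> Design
  Rosa -> Marketing
  Quinn -> HR
  Iris -> Sales
  Tina -> Research


5 groups:
Design, 2
HR, 1
Marketing, 1
Research, 2
Sales, 2


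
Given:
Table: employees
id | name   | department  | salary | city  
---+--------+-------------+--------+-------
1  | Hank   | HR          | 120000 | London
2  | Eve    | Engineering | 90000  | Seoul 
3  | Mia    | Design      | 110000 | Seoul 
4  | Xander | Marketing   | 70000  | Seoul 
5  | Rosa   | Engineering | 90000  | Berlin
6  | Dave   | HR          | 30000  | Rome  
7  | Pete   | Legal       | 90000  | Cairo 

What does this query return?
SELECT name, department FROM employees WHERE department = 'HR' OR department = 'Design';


Filtering: department = 'HR' OR 'Design'
Matching: 3 rows

3 rows:
Hank, HR
Mia, Design
Dave, HR


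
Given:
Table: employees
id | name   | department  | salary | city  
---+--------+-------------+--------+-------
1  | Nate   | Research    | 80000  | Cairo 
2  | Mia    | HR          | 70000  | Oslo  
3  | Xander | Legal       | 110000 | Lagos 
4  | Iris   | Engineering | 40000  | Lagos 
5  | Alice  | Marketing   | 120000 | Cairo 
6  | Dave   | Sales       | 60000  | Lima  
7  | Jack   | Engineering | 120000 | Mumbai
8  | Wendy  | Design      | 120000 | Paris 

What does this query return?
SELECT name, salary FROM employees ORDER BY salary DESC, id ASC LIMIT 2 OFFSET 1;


Sort by salary DESC (id ASC tiebreak), then skip 1 and take 2
Rows 2 through 3

2 rows:
Jack, 120000
Wendy, 120000


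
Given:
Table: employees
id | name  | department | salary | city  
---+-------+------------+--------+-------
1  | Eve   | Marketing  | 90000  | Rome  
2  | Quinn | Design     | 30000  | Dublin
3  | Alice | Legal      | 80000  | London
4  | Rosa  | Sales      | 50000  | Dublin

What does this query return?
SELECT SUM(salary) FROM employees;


SUM(salary) = 90000 + 30000 + 80000 + 50000 = 250000

250000


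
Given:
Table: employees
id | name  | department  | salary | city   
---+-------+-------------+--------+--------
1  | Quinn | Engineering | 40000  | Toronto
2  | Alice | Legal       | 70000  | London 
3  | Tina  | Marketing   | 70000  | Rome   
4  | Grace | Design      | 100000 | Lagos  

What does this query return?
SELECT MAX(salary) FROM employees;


Salaries: 40000, 70000, 70000, 100000
MAX = 100000

100000


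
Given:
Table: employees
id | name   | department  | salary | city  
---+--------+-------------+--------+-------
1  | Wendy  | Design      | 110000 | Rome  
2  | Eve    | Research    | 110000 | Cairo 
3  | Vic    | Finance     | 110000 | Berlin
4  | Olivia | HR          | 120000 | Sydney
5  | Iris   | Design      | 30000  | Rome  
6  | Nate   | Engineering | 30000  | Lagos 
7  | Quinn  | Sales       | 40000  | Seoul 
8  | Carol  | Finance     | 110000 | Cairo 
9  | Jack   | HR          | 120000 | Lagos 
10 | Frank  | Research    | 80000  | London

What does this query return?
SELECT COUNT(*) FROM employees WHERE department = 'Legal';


Counting rows where department = 'Legal'


0


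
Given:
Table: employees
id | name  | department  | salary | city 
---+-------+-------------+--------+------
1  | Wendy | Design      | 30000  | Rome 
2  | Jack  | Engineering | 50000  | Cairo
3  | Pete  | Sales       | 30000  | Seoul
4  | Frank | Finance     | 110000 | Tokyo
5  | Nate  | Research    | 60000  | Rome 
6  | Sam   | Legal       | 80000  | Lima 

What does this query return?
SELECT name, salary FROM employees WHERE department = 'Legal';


Filtering: department = 'Legal'
Matching rows: 1

1 rows:
Sam, 80000


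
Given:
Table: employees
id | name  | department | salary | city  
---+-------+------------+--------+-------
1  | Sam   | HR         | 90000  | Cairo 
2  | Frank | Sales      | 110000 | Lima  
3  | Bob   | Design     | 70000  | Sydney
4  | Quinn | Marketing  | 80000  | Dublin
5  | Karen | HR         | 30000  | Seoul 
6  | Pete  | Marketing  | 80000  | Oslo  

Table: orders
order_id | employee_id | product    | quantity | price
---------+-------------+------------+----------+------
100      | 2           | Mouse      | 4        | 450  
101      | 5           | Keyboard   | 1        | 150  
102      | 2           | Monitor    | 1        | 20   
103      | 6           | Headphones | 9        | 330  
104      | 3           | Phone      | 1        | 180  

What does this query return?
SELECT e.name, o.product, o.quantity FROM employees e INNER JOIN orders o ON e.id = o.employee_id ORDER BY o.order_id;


Joining employees.id = orders.employee_id:
  employee Frank (id=2) -> order Mouse
  employee Karen (id=5) -> order Keyboard
  employee Frank (id=2) -> order Monitor
  employee Pete (id=6) -> order Headphones
  employee Bob (id=3) -> order Phone


5 rows:
Frank, Mouse, 4
Karen, Keyboard, 1
Frank, Monitor, 1
Pete, Headphones, 9
Bob, Phone, 1


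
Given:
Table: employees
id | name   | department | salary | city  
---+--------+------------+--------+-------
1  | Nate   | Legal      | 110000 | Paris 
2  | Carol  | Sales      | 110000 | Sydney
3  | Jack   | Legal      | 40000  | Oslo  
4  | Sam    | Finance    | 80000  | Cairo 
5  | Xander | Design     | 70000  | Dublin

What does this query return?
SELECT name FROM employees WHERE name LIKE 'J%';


LIKE 'J%' matches names starting with 'J'
Matching: 1

1 rows:
Jack


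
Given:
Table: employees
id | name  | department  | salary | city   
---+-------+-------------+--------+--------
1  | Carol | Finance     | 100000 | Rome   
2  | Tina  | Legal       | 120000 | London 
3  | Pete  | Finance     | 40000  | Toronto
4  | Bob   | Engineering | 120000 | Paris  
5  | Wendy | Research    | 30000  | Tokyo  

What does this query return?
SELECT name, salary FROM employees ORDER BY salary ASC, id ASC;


Sorting by salary ASC, then id ASC for ties

5 rows:
Wendy, 30000
Pete, 40000
Carol, 100000
Tina, 120000
Bob, 120000


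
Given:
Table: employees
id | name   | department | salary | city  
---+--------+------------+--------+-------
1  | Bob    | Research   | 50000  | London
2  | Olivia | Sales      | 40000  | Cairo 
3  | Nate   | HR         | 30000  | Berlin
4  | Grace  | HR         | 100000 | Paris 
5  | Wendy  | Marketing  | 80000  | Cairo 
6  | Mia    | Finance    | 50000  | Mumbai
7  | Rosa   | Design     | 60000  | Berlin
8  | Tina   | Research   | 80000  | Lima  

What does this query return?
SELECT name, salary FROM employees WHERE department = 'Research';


Filtering: department = 'Research'
Matching rows: 2

2 rows:
Bob, 50000
Tina, 80000


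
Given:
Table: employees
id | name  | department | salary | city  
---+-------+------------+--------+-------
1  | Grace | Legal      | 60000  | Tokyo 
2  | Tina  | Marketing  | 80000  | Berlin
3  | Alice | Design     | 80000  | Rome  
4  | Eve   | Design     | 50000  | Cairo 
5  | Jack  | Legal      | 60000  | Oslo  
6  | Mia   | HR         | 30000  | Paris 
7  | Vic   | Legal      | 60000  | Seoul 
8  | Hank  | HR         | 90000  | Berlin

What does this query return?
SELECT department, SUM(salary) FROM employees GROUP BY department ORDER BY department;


Summing salary within each department:
  Design: 80000 + 50000 = 130000
  HR: 30000 + 90000 = 120000
  Legal: 60000 + 60000 + 60000 = 180000
  Marketing: 80000 = 80000


4 groups:
Design, 130000
HR, 120000
Legal, 180000
Marketing, 80000


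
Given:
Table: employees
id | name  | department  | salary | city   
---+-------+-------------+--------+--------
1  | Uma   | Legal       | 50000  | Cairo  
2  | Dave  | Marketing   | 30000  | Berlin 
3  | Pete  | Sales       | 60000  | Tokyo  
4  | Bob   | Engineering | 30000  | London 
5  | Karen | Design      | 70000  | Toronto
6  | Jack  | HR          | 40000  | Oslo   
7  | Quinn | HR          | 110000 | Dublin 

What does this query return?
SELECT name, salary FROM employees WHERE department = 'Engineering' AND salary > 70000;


Filtering: department = 'Engineering' AND salary > 70000
Matching: 0 rows

Empty result set (0 rows)


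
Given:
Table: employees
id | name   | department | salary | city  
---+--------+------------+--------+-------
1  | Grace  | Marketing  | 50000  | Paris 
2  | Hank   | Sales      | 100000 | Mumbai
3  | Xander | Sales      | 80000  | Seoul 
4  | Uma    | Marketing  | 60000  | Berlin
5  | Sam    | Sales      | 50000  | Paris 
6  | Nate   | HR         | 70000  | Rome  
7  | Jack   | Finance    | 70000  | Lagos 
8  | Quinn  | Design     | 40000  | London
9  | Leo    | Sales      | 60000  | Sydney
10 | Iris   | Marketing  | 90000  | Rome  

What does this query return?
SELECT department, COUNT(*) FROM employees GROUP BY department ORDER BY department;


Assigning each row to its department group:
  Grace -> Marketing
  Hank -> Sales
  Xander -> Sales
  Uma -> Marketing
  Sam -> Sales
  Nate -> HR
  Jack -> Finance
  Quinn -> Design
  Leo -> Sales
  Iris -> Marketing


5 groups:
Design, 1
Finance, 1
HR, 1
Marketing, 3
Sales, 4


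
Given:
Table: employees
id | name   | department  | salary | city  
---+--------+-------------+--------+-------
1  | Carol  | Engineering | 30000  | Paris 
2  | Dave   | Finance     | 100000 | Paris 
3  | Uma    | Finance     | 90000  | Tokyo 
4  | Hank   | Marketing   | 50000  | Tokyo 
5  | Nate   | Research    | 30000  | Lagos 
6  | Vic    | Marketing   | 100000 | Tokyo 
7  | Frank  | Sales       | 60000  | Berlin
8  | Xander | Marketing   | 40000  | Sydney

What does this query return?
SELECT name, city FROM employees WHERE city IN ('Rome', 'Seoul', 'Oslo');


Filtering: city IN ('Rome', 'Seoul', 'Oslo')
Matching: 0 rows

Empty result set (0 rows)


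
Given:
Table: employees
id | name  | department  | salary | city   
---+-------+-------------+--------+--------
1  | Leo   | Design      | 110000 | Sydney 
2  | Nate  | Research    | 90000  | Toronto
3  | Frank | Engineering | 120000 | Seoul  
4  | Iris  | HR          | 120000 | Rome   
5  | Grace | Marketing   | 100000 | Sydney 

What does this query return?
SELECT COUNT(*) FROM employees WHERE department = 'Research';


Counting rows where department = 'Research'
  Nate -> MATCH


1


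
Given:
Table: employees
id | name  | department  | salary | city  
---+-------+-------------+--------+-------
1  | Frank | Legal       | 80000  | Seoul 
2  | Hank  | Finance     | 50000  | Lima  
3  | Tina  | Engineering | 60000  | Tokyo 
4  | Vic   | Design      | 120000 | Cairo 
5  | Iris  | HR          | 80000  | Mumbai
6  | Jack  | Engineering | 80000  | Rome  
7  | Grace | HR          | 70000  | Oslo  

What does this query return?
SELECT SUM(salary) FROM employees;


SUM(salary) = 80000 + 50000 + 60000 + 120000 + 80000 + 80000 + 70000 = 540000

540000


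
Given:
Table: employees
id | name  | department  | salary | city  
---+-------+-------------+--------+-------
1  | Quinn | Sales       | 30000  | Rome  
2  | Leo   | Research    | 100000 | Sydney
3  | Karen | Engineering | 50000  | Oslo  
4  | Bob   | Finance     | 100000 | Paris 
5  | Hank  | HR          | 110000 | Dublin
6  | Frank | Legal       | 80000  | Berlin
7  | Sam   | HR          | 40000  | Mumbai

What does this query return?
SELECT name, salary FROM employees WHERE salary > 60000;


Filtering: salary > 60000
Matching: 4 rows

4 rows:
Leo, 100000
Bob, 100000
Hank, 110000
Frank, 80000


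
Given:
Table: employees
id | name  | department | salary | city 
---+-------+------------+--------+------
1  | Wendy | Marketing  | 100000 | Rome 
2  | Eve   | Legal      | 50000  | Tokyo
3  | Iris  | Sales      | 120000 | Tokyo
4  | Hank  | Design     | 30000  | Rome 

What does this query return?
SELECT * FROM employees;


SELECT * returns all 4 rows with all columns

4 rows:
1, Wendy, Marketing, 100000, Rome
2, Eve, Legal, 50000, Tokyo
3, Iris, Sales, 120000, Tokyo
4, Hank, Design, 30000, Rome


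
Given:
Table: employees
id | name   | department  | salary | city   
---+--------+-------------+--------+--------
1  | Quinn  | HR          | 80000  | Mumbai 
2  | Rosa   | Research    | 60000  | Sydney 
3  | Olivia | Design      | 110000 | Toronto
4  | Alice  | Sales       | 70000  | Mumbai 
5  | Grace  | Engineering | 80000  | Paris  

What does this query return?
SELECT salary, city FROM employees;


Projecting columns: salary, city

5 rows:
80000, Mumbai
60000, Sydney
110000, Toronto
70000, Mumbai
80000, Paris


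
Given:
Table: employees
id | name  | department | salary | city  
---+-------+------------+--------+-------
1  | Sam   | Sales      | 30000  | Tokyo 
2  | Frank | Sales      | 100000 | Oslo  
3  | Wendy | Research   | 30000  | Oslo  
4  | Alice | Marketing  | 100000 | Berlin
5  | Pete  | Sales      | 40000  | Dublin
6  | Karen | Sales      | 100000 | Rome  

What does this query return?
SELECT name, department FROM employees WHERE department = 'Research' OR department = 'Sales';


Filtering: department = 'Research' OR 'Sales'
Matching: 5 rows

5 rows:
Sam, Sales
Frank, Sales
Wendy, Research
Pete, Sales
Karen, Sales


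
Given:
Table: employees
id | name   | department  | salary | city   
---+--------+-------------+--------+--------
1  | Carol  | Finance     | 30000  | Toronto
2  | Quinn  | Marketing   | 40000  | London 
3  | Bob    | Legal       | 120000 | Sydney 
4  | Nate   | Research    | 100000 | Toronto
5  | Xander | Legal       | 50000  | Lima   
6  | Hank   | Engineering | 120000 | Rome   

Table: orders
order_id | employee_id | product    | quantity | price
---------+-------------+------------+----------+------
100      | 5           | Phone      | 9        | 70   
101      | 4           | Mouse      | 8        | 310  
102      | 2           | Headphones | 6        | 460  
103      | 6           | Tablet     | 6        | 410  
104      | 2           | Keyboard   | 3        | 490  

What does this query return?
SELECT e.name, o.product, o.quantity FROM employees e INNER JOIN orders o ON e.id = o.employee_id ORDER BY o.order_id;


Joining employees.id = orders.employee_id:
  employee Xander (id=5) -> order Phone
  employee Nate (id=4) -> order Mouse
  employee Quinn (id=2) -> order Headphones
  employee Hank (id=6) -> order Tablet
  employee Quinn (id=2) -> order Keyboard


5 rows:
Xander, Phone, 9
Nate, Mouse, 8
Quinn, Headphones, 6
Hank, Tablet, 6
Quinn, Keyboard, 3


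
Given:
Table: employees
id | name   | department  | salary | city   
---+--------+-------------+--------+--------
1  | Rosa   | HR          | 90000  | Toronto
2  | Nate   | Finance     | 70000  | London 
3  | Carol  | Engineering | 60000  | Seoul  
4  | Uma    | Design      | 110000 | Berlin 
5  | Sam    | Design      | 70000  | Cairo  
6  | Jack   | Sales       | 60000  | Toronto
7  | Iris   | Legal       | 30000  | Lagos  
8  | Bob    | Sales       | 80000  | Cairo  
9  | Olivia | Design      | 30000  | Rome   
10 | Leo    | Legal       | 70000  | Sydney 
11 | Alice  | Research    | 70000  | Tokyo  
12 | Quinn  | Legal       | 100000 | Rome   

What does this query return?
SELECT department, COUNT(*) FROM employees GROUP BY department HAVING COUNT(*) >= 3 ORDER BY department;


Groups with count >= 3:
  Design: 3 -> PASS
  Legal: 3 -> PASS
  Engineering: 1 -> filtered out
  Finance: 1 -> filtered out
  HR: 1 -> filtered out
  Research: 1 -> filtered out
  Sales: 2 -> filtered out


2 groups:
Design, 3
Legal, 3


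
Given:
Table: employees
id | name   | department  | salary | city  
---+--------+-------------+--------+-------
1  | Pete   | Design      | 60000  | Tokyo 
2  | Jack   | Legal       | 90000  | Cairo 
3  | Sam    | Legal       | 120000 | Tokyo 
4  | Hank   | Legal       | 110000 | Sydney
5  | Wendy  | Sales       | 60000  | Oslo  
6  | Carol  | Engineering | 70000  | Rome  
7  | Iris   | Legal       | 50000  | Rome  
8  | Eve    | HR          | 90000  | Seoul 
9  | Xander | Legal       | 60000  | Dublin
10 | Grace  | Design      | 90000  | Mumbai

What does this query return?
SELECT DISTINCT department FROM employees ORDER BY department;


All 'department' values (row order): Design, Legal, Legal, Legal, Sales, Engineering, Legal, HR, Legal, Design
Removing duplicates leaves 5 unique value(s).

5 values:
Design
Engineering
HR
Legal
Sales


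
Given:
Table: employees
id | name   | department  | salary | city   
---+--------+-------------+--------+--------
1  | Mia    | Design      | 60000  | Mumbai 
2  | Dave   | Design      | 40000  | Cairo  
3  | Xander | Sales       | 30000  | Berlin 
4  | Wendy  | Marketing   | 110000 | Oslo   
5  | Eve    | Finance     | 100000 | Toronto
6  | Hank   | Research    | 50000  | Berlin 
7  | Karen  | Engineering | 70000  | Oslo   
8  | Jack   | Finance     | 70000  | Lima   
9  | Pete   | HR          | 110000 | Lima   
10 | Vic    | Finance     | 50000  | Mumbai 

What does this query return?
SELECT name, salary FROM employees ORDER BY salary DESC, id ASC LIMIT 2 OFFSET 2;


Sort by salary DESC (id ASC tiebreak), then skip 2 and take 2
Rows 3 through 4

2 rows:
Eve, 100000
Karen, 70000


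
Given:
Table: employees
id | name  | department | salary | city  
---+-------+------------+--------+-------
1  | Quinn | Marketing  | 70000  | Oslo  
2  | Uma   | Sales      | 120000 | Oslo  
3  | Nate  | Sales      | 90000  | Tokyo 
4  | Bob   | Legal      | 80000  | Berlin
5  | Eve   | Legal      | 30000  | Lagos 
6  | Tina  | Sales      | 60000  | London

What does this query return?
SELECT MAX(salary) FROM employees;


Salaries: 70000, 120000, 90000, 80000, 30000, 60000
MAX = 120000

120000


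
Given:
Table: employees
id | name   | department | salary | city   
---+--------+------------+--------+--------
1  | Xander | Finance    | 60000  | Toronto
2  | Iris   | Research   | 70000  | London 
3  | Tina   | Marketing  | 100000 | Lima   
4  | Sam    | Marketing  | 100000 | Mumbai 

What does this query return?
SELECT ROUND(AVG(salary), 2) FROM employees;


SUM(salary) = 330000
COUNT = 4
ROUND(AVG, 2) = ROUND(330000 / 4, 2) = 82500.0

82500.0


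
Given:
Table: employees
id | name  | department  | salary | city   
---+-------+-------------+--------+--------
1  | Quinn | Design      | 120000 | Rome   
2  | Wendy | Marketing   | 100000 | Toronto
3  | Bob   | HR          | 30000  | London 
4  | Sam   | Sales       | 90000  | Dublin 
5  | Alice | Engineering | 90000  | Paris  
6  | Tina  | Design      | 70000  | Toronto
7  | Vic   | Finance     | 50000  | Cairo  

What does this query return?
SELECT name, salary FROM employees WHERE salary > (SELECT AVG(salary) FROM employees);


Subquery: AVG(salary) = 78571.43
Filtering: salary > 78571.43
  Quinn (120000) -> MATCH
  Wendy (100000) -> MATCH
  Sam (90000) -> MATCH
  Alice (90000) -> MATCH


4 rows:
Quinn, 120000
Wendy, 100000
Sam, 90000
Alice, 90000


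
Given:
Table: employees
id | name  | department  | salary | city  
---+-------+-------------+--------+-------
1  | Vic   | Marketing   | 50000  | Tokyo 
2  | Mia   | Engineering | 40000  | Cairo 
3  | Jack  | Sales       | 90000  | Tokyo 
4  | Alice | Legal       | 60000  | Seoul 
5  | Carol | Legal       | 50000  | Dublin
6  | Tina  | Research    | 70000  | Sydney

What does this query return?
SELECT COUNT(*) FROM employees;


COUNT(*) counts all rows

6


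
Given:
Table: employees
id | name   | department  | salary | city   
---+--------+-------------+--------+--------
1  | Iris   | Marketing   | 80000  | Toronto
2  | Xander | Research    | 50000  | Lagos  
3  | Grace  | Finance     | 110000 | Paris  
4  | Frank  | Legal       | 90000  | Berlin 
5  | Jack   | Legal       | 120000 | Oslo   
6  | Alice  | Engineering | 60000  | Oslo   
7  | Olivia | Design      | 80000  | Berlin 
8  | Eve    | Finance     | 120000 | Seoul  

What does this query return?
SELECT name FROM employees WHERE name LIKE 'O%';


LIKE 'O%' matches names starting with 'O'
Matching: 1

1 rows:
Olivia


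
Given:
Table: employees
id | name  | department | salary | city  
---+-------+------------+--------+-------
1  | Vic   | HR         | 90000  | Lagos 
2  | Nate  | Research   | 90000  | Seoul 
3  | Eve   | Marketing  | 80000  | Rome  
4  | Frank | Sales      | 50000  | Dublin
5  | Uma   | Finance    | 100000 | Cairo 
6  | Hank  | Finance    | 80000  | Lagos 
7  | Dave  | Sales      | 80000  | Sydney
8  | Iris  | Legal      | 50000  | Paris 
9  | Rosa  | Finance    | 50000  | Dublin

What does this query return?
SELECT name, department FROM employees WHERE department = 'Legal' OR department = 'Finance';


Filtering: department = 'Legal' OR 'Finance'
Matching: 4 rows

4 rows:
Uma, Finance
Hank, Finance
Iris, Legal
Rosa, Finance


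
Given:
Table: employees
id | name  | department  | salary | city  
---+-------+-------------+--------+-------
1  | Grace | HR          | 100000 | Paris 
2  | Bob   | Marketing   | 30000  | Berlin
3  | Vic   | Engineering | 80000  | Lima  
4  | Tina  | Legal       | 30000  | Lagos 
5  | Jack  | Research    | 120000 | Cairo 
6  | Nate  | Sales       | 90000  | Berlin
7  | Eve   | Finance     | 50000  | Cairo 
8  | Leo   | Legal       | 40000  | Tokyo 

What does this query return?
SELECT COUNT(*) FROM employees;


COUNT(*) counts all rows

8


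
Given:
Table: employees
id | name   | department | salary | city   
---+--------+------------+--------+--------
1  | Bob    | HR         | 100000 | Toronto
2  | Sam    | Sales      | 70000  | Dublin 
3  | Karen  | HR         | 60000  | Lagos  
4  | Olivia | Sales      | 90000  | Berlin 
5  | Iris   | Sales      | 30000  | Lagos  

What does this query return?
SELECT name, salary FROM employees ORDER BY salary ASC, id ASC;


Sorting by salary ASC, then id ASC for ties

5 rows:
Iris, 30000
Karen, 60000
Sam, 70000
Olivia, 90000
Bob, 100000


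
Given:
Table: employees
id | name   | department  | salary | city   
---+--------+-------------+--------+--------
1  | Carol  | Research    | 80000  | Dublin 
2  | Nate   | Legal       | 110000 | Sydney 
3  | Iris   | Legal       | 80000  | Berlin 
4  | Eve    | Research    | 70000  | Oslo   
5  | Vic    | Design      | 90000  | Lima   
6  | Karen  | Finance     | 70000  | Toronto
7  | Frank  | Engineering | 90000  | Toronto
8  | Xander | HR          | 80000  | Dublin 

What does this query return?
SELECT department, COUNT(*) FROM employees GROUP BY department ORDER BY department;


Assigning each row to its department group:
  Carol -> Research
  Nate -> Legal
  Iris -> Legal
  Eve -> Research
  Vic -> Design
  Karen -> Finance
  Frank -> Engineering
  Xander -> HR


6 groups:
Design, 1
Engineering, 1
Finance, 1
HR, 1
Legal, 2
Research, 2


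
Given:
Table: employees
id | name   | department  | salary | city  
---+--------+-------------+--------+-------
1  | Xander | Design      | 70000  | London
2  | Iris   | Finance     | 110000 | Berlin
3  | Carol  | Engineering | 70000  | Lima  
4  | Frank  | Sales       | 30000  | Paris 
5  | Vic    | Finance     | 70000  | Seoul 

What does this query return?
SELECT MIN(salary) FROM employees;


Salaries: 70000, 110000, 70000, 30000, 70000
MIN = 30000

30000


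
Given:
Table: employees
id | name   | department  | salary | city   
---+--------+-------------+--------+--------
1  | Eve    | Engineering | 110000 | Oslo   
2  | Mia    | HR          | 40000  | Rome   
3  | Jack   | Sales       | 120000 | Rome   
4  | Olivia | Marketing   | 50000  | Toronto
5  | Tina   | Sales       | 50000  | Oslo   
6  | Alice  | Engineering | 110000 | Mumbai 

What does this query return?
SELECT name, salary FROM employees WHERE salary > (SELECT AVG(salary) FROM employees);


Subquery: AVG(salary) = 80000.0
Filtering: salary > 80000.0
  Eve (110000) -> MATCH
  Jack (120000) -> MATCH
  Alice (110000) -> MATCH


3 rows:
Eve, 110000
Jack, 120000
Alice, 110000
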